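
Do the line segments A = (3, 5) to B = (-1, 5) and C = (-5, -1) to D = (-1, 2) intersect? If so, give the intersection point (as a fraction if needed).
No (intersection of containing lines falls outside at least one segment)

Parametrize and solve: t = 0, s = 2. At least one of these is outside [0, 1], so the segments do not intersect.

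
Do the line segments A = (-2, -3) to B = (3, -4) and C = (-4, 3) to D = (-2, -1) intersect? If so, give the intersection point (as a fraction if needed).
No (intersection of containing lines falls outside at least one segment)

Parametrize and solve: t = 2/9, s = 14/9. At least one of these is outside [0, 1], so the segments do not intersect.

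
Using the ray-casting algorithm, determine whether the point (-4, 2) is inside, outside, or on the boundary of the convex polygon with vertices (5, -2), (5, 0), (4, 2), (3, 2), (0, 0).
The point (-4, 2) lies strictly outside the polygon

Cast a horizontal ray to the right from the query point and count how many polygon edges it crosses (each edge strictly once or zero times, handled with the usual half-open convention). 
Parity of crossings → even ⇒ outside.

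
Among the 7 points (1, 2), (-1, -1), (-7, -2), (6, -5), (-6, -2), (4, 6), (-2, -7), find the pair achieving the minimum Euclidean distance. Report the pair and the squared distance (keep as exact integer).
Pair = ((-7, -2), (-6, -2)); squared distance = 1

Compute all C(7, 2) = 21 pairwise squared distances (x_i − x_j)² + (y_i − y_j)². The minimum is 1, attained by the pair ((-7, -2), (-6, -2)).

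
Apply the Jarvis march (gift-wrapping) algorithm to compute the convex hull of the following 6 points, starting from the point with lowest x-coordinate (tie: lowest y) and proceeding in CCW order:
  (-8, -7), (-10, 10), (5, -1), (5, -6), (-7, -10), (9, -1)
Hull (CCW) = [(-10, 10), (-8, -7), (-7, -10), (5, -6), (9, -1)]

Jarvis march: at each step, from the current hull vertex p, select the next vertex q as the point such that every other point lies strictly to the left of (or on) the directed line p → q. (Equivalently: for every other point r, the cross product (q − p) × (r − p) ≥ 0.)
Starting point (lowest x, tie lowest y): (-10, 10). Wrap until returning to start. Resulting hull: (-10, 10), (-8, -7), (-7, -10), (5, -6), (9, -1).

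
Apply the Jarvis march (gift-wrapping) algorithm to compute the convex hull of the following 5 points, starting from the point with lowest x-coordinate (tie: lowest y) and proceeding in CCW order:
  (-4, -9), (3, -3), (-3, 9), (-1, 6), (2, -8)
Hull (CCW) = [(-4, -9), (2, -8), (3, -3), (-1, 6), (-3, 9)]

Jarvis march: at each step, from the current hull vertex p, select the next vertex q as the point such that every other point lies strictly to the left of (or on) the directed line p → q. (Equivalently: for every other point r, the cross product (q − p) × (r − p) ≥ 0.)
Starting point (lowest x, tie lowest y): (-4, -9). Wrap until returning to start. Resulting hull: (-4, -9), (2, -8), (3, -3), (-1, 6), (-3, 9).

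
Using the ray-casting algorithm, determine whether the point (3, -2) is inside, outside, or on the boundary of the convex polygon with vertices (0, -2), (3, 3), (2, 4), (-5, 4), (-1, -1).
The point (3, -2) lies strictly outside the polygon

Cast a horizontal ray to the right from the query point and count how many polygon edges it crosses (each edge strictly once or zero times, handled with the usual half-open convention). 
Parity of crossings → even ⇒ outside.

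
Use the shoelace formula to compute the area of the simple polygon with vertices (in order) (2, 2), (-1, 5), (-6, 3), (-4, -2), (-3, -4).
Area = 75/2

Shoelace formula: Area = (1/2) |Σ_i (x_i · y_{i+1} − x_{i+1} · y_i)| (indices mod n). Compute each cross term:
  (2)(5) − (-1)(2) = 12
  (-1)(3) − (-6)(5) = 27
  (-6)(-2) − (-4)(3) = 24
  (-4)(-4) − (-3)(-2) = 10
  (-3)(2) − (2)(-4) = 2
Sum = 75, so (signed) Area = 75/2 = 75/2, |Area| = 75/2.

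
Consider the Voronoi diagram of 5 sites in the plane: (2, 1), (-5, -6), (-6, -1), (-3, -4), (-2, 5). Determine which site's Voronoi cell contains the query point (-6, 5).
Nearest site = (-2, 5)

The Voronoi cell of site s contains exactly those query points closer to s than to any other site. Compute squared distances from q = (-6, 5) to each site:
  (-2 − -6)² + (5 − 5)² = 16
  (-6 − -6)² + (-1 − 5)² = 36
  (2 − -6)² + (1 − 5)² = 80
  (-3 − -6)² + (-4 − 5)² = 90
  (-5 − -6)² + (-6 − 5)² = 122
Minimum is attained by (-2, 5), so q lies in its Voronoi cell.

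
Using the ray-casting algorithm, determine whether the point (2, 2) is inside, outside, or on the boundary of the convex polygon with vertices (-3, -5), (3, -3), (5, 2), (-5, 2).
The point (2, 2) lies on the polygon boundary

Boundary check: the query satisfies the collinearity and bounding-box conditions for some polygon edge, so it lies exactly on the boundary.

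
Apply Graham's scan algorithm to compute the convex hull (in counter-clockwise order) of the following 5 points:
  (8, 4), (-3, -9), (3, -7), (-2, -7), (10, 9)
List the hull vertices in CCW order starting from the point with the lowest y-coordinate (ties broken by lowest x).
Hull (CCW) = [(-3, -9), (3, -7), (8, 4), (10, 9), (-2, -7)]

Graham scan procedure:
  1. Find the pivot p₀ = point with lowest y (tie → lowest x): (-3, -9).
  2. Sort the remaining points by polar angle around p₀.
  3. Walk through sorted points, maintaining a stack; pop the top while the last three entries make a non-left turn (cross product ≤ 0).
  4. Final stack is the convex hull in CCW order: (-3, -9), (3, -7), (8, 4), (10, 9), (-2, -7).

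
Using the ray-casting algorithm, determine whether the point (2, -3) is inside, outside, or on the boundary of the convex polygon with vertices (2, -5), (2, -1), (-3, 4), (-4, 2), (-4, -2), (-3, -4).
The point (2, -3) lies on the polygon boundary

Boundary check: the query satisfies the collinearity and bounding-box conditions for some polygon edge, so it lies exactly on the boundary.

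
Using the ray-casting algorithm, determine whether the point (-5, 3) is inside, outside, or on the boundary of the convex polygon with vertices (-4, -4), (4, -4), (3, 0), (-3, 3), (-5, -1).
The point (-5, 3) lies strictly outside the polygon

Cast a horizontal ray to the right from the query point and count how many polygon edges it crosses (each edge strictly once or zero times, handled with the usual half-open convention). 
Parity of crossings → even ⇒ outside.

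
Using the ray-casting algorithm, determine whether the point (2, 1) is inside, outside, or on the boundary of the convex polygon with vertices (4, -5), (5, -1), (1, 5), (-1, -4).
The point (2, 1) lies strictly inside the polygon

Cast a horizontal ray to the right from the query point and count how many polygon edges it crosses (each edge strictly once or zero times, handled with the usual half-open convention). 
Parity of crossings → odd ⇒ inside.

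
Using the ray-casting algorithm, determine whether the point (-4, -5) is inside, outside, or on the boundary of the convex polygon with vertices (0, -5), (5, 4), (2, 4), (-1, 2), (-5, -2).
The point (-4, -5) lies strictly outside the polygon

Cast a horizontal ray to the right from the query point and count how many polygon edges it crosses (each edge strictly once or zero times, handled with the usual half-open convention). 
Parity of crossings → even ⇒ outside.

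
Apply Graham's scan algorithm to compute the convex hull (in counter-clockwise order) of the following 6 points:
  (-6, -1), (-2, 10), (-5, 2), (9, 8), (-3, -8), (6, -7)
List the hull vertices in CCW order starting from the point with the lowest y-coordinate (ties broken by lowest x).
Hull (CCW) = [(-3, -8), (6, -7), (9, 8), (-2, 10), (-5, 2), (-6, -1)]

Graham scan procedure:
  1. Find the pivot p₀ = point with lowest y (tie → lowest x): (-3, -8).
  2. Sort the remaining points by polar angle around p₀.
  3. Walk through sorted points, maintaining a stack; pop the top while the last three entries make a non-left turn (cross product ≤ 0).
  4. Final stack is the convex hull in CCW order: (-3, -8), (6, -7), (9, 8), (-2, 10), (-5, 2), (-6, -1).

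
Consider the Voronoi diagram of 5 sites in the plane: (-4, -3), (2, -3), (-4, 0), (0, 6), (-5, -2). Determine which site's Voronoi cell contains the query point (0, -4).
Nearest site = (2, -3)

The Voronoi cell of site s contains exactly those query points closer to s than to any other site. Compute squared distances from q = (0, -4) to each site:
  (2 − 0)² + (-3 − -4)² = 5
  (-4 − 0)² + (-3 − -4)² = 17
  (-5 − 0)² + (-2 − -4)² = 29
  (-4 − 0)² + (0 − -4)² = 32
  (0 − 0)² + (6 − -4)² = 100
Minimum is attained by (2, -3), so q lies in its Voronoi cell.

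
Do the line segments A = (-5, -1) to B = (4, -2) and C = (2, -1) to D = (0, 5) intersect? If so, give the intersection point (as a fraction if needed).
No (intersection of containing lines falls outside at least one segment)

Parametrize and solve: t = 21/26, s = -7/52. At least one of these is outside [0, 1], so the segments do not intersect.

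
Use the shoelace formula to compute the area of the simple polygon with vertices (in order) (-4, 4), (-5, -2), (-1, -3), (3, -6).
Area = 22

Shoelace formula: Area = (1/2) |Σ_i (x_i · y_{i+1} − x_{i+1} · y_i)| (indices mod n). Compute each cross term:
  (-4)(-2) − (-5)(4) = 28
  (-5)(-3) − (-1)(-2) = 13
  (-1)(-6) − (3)(-3) = 15
  (3)(4) − (-4)(-6) = -12
Sum = 44, so (signed) Area = 44/2 = 22, |Area| = 22.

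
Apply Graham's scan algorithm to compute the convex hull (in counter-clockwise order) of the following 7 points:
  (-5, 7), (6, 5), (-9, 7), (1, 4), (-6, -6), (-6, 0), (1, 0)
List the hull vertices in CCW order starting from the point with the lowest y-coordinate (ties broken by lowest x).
Hull (CCW) = [(-6, -6), (1, 0), (6, 5), (-5, 7), (-9, 7)]

Graham scan procedure:
  1. Find the pivot p₀ = point with lowest y (tie → lowest x): (-6, -6).
  2. Sort the remaining points by polar angle around p₀.
  3. Walk through sorted points, maintaining a stack; pop the top while the last three entries make a non-left turn (cross product ≤ 0).
  4. Final stack is the convex hull in CCW order: (-6, -6), (1, 0), (6, 5), (-5, 7), (-9, 7).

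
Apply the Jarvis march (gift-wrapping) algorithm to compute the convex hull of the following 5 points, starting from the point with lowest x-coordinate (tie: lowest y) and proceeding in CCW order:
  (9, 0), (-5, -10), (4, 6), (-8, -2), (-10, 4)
Hull (CCW) = [(-10, 4), (-8, -2), (-5, -10), (9, 0), (4, 6)]

Jarvis march: at each step, from the current hull vertex p, select the next vertex q as the point such that every other point lies strictly to the left of (or on) the directed line p → q. (Equivalently: for every other point r, the cross product (q − p) × (r − p) ≥ 0.)
Starting point (lowest x, tie lowest y): (-10, 4). Wrap until returning to start. Resulting hull: (-10, 4), (-8, -2), (-5, -10), (9, 0), (4, 6).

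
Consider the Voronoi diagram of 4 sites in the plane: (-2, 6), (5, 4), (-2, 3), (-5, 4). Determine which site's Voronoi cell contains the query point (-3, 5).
Nearest site = (-2, 6)

The Voronoi cell of site s contains exactly those query points closer to s than to any other site. Compute squared distances from q = (-3, 5) to each site:
  (-2 − -3)² + (6 − 5)² = 2
  (-5 − -3)² + (4 − 5)² = 5
  (-2 − -3)² + (3 − 5)² = 5
  (5 − -3)² + (4 − 5)² = 65
Minimum is attained by (-2, 6), so q lies in its Voronoi cell.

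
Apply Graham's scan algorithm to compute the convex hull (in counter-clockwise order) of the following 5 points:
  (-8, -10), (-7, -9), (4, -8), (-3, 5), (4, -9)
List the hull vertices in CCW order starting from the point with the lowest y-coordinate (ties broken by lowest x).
Hull (CCW) = [(-8, -10), (4, -9), (4, -8), (-3, 5)]

Graham scan procedure:
  1. Find the pivot p₀ = point with lowest y (tie → lowest x): (-8, -10).
  2. Sort the remaining points by polar angle around p₀.
  3. Walk through sorted points, maintaining a stack; pop the top while the last three entries make a non-left turn (cross product ≤ 0).
  4. Final stack is the convex hull in CCW order: (-8, -10), (4, -9), (4, -8), (-3, 5).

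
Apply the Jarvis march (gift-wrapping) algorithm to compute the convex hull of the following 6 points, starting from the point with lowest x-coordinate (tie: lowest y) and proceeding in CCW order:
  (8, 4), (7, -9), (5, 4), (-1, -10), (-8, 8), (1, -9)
Hull (CCW) = [(-8, 8), (-1, -10), (7, -9), (8, 4)]

Jarvis march: at each step, from the current hull vertex p, select the next vertex q as the point such that every other point lies strictly to the left of (or on) the directed line p → q. (Equivalently: for every other point r, the cross product (q − p) × (r − p) ≥ 0.)
Starting point (lowest x, tie lowest y): (-8, 8). Wrap until returning to start. Resulting hull: (-8, 8), (-1, -10), (7, -9), (8, 4).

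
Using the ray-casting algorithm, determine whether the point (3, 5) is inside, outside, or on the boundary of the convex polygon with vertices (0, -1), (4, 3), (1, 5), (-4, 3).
The point (3, 5) lies strictly outside the polygon

Cast a horizontal ray to the right from the query point and count how many polygon edges it crosses (each edge strictly once or zero times, handled with the usual half-open convention). 
Parity of crossings → even ⇒ outside.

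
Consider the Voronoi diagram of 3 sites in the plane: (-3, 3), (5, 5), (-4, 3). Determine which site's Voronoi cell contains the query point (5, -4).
Nearest site = (5, 5)

The Voronoi cell of site s contains exactly those query points closer to s than to any other site. Compute squared distances from q = (5, -4) to each site:
  (5 − 5)² + (5 − -4)² = 81
  (-3 − 5)² + (3 − -4)² = 113
  (-4 − 5)² + (3 − -4)² = 130
Minimum is attained by (5, 5), so q lies in its Voronoi cell.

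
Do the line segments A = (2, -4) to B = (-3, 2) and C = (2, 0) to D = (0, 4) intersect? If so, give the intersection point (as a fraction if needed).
No (intersection of containing lines falls outside at least one segment)

Parametrize and solve: t = -1, s = -5/2. At least one of these is outside [0, 1], so the segments do not intersect.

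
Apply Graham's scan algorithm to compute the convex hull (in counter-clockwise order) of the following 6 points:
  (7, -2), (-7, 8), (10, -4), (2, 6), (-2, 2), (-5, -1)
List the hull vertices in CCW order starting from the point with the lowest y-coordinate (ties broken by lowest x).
Hull (CCW) = [(10, -4), (2, 6), (-7, 8), (-5, -1)]

Graham scan procedure:
  1. Find the pivot p₀ = point with lowest y (tie → lowest x): (10, -4).
  2. Sort the remaining points by polar angle around p₀.
  3. Walk through sorted points, maintaining a stack; pop the top while the last three entries make a non-left turn (cross product ≤ 0).
  4. Final stack is the convex hull in CCW order: (10, -4), (2, 6), (-7, 8), (-5, -1).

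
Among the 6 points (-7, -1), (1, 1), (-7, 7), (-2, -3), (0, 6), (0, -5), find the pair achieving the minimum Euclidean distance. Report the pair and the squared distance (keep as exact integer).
Pair = ((-2, -3), (0, -5)); squared distance = 8

Compute all C(6, 2) = 15 pairwise squared distances (x_i − x_j)² + (y_i − y_j)². The minimum is 8, attained by the pair ((-2, -3), (0, -5)).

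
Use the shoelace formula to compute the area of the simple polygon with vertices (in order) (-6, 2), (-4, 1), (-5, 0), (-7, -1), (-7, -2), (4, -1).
Area = 18

Shoelace formula: Area = (1/2) |Σ_i (x_i · y_{i+1} − x_{i+1} · y_i)| (indices mod n). Compute each cross term:
  (-6)(1) − (-4)(2) = 2
  (-4)(0) − (-5)(1) = 5
  (-5)(-1) − (-7)(0) = 5
  (-7)(-2) − (-7)(-1) = 7
  (-7)(-1) − (4)(-2) = 15
  (4)(2) − (-6)(-1) = 2
Sum = 36, so (signed) Area = 36/2 = 18, |Area| = 18.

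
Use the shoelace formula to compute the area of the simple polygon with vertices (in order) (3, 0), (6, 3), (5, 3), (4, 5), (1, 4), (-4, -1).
Area = 27

Shoelace formula: Area = (1/2) |Σ_i (x_i · y_{i+1} − x_{i+1} · y_i)| (indices mod n). Compute each cross term:
  (3)(3) − (6)(0) = 9
  (6)(3) − (5)(3) = 3
  (5)(5) − (4)(3) = 13
  (4)(4) − (1)(5) = 11
  (1)(-1) − (-4)(4) = 15
  (-4)(0) − (3)(-1) = 3
Sum = 54, so (signed) Area = 54/2 = 27, |Area| = 27.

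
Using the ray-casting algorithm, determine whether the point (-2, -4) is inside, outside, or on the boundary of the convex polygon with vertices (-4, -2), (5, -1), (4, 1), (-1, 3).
The point (-2, -4) lies strictly outside the polygon

Cast a horizontal ray to the right from the query point and count how many polygon edges it crosses (each edge strictly once or zero times, handled with the usual half-open convention). 
Parity of crossings → even ⇒ outside.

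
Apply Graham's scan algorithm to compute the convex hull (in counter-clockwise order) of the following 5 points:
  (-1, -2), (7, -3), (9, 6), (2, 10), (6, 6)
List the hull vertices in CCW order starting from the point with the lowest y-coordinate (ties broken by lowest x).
Hull (CCW) = [(7, -3), (9, 6), (2, 10), (-1, -2)]

Graham scan procedure:
  1. Find the pivot p₀ = point with lowest y (tie → lowest x): (7, -3).
  2. Sort the remaining points by polar angle around p₀.
  3. Walk through sorted points, maintaining a stack; pop the top while the last three entries make a non-left turn (cross product ≤ 0).
  4. Final stack is the convex hull in CCW order: (7, -3), (9, 6), (2, 10), (-1, -2).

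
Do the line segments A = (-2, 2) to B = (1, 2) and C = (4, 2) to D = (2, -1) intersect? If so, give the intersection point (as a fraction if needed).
No (intersection of containing lines falls outside at least one segment)

Parametrize and solve: t = 2, s = 0. At least one of these is outside [0, 1], so the segments do not intersect.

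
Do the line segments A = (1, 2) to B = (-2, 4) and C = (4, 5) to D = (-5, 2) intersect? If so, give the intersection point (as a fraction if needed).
Yes; intersection at (-1, 10/3) (t = 2/3 on AB, s = 5/9 on CD)

Parametrize AB as A + t(B − A) = (1 + -3 t, 2 + 2 t) and CD as C + s(D − C) = (4 + -9 s, 5 + -3 s). Solve the linear system for (t, s). Determinant = -27 ≠ 0, so a unique intersection of the containing lines exists. Solution: t = 2/3, s = 5/9 — both in [0, 1], so the segments cross. Intersection point: (-1, 10/3).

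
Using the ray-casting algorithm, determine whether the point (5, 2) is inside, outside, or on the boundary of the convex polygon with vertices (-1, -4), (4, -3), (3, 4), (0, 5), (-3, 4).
The point (5, 2) lies strictly outside the polygon

Cast a horizontal ray to the right from the query point and count how many polygon edges it crosses (each edge strictly once or zero times, handled with the usual half-open convention). 
Parity of crossings → even ⇒ outside.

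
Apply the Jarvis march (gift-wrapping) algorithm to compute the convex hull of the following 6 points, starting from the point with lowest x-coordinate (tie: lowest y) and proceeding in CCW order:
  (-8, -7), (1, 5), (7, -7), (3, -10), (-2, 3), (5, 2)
Hull (CCW) = [(-8, -7), (3, -10), (7, -7), (5, 2), (1, 5), (-2, 3)]

Jarvis march: at each step, from the current hull vertex p, select the next vertex q as the point such that every other point lies strictly to the left of (or on) the directed line p → q. (Equivalently: for every other point r, the cross product (q − p) × (r − p) ≥ 0.)
Starting point (lowest x, tie lowest y): (-8, -7). Wrap until returning to start. Resulting hull: (-8, -7), (3, -10), (7, -7), (5, 2), (1, 5), (-2, 3).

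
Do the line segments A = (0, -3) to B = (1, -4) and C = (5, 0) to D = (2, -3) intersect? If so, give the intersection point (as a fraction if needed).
No (intersection of containing lines falls outside at least one segment)

Parametrize and solve: t = 1, s = 4/3. At least one of these is outside [0, 1], so the segments do not intersect.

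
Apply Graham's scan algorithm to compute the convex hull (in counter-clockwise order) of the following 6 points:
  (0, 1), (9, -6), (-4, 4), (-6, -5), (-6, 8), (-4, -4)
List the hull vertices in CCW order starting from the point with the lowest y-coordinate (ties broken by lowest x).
Hull (CCW) = [(9, -6), (-6, 8), (-6, -5)]

Graham scan procedure:
  1. Find the pivot p₀ = point with lowest y (tie → lowest x): (9, -6).
  2. Sort the remaining points by polar angle around p₀.
  3. Walk through sorted points, maintaining a stack; pop the top while the last three entries make a non-left turn (cross product ≤ 0).
  4. Final stack is the convex hull in CCW order: (9, -6), (-6, 8), (-6, -5).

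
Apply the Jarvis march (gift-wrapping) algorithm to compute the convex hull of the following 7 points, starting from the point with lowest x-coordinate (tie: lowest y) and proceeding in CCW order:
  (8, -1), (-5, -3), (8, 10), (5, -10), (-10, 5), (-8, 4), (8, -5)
Hull (CCW) = [(-10, 5), (-5, -3), (5, -10), (8, -5), (8, 10)]

Jarvis march: at each step, from the current hull vertex p, select the next vertex q as the point such that every other point lies strictly to the left of (or on) the directed line p → q. (Equivalently: for every other point r, the cross product (q − p) × (r − p) ≥ 0.)
Starting point (lowest x, tie lowest y): (-10, 5). Wrap until returning to start. Resulting hull: (-10, 5), (-5, -3), (5, -10), (8, -5), (8, 10).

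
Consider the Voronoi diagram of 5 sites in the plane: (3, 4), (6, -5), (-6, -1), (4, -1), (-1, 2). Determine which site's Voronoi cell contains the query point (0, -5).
Nearest site = (4, -1)

The Voronoi cell of site s contains exactly those query points closer to s than to any other site. Compute squared distances from q = (0, -5) to each site:
  (4 − 0)² + (-1 − -5)² = 32
  (6 − 0)² + (-5 − -5)² = 36
  (-1 − 0)² + (2 − -5)² = 50
  (-6 − 0)² + (-1 − -5)² = 52
  (3 − 0)² + (4 − -5)² = 90
Minimum is attained by (4, -1), so q lies in its Voronoi cell.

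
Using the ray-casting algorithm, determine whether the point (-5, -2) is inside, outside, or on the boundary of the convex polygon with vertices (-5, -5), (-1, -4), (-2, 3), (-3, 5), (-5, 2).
The point (-5, -2) lies on the polygon boundary

Boundary check: the query satisfies the collinearity and bounding-box conditions for some polygon edge, so it lies exactly on the boundary.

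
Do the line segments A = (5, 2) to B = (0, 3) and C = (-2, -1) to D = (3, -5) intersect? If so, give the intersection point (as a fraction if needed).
No (intersection of containing lines falls outside at least one segment)

Parametrize and solve: t = 43/15, s = -22/15. At least one of these is outside [0, 1], so the segments do not intersect.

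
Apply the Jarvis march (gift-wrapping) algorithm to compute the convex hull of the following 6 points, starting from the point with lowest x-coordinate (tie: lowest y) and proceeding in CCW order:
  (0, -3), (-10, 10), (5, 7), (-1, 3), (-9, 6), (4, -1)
Hull (CCW) = [(-10, 10), (-9, 6), (0, -3), (4, -1), (5, 7)]

Jarvis march: at each step, from the current hull vertex p, select the next vertex q as the point such that every other point lies strictly to the left of (or on) the directed line p → q. (Equivalently: for every other point r, the cross product (q − p) × (r − p) ≥ 0.)
Starting point (lowest x, tie lowest y): (-10, 10). Wrap until returning to start. Resulting hull: (-10, 10), (-9, 6), (0, -3), (4, -1), (5, 7).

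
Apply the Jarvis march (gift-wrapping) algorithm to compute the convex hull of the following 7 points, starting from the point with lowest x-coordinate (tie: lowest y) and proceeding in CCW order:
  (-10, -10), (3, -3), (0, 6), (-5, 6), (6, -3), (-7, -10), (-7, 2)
Hull (CCW) = [(-10, -10), (-7, -10), (6, -3), (0, 6), (-5, 6), (-7, 2)]

Jarvis march: at each step, from the current hull vertex p, select the next vertex q as the point such that every other point lies strictly to the left of (or on) the directed line p → q. (Equivalently: for every other point r, the cross product (q − p) × (r − p) ≥ 0.)
Starting point (lowest x, tie lowest y): (-10, -10). Wrap until returning to start. Resulting hull: (-10, -10), (-7, -10), (6, -3), (0, 6), (-5, 6), (-7, 2).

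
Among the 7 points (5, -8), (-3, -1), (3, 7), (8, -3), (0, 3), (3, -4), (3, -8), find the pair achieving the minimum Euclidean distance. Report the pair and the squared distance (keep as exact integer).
Pair = ((5, -8), (3, -8)); squared distance = 4

Compute all C(7, 2) = 21 pairwise squared distances (x_i − x_j)² + (y_i − y_j)². The minimum is 4, attained by the pair ((5, -8), (3, -8)).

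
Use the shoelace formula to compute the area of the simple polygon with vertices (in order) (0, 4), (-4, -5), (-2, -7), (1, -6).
Area = 57/2

Shoelace formula: Area = (1/2) |Σ_i (x_i · y_{i+1} − x_{i+1} · y_i)| (indices mod n). Compute each cross term:
  (0)(-5) − (-4)(4) = 16
  (-4)(-7) − (-2)(-5) = 18
  (-2)(-6) − (1)(-7) = 19
  (1)(4) − (0)(-6) = 4
Sum = 57, so (signed) Area = 57/2 = 57/2, |Area| = 57/2.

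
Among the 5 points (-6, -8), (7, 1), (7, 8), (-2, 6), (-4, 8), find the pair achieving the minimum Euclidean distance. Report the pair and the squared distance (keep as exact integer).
Pair = ((-2, 6), (-4, 8)); squared distance = 8

Compute all C(5, 2) = 10 pairwise squared distances (x_i − x_j)² + (y_i − y_j)². The minimum is 8, attained by the pair ((-2, 6), (-4, 8)).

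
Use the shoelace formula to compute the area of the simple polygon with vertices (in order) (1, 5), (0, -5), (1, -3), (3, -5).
Area = 12

Shoelace formula: Area = (1/2) |Σ_i (x_i · y_{i+1} − x_{i+1} · y_i)| (indices mod n). Compute each cross term:
  (1)(-5) − (0)(5) = -5
  (0)(-3) − (1)(-5) = 5
  (1)(-5) − (3)(-3) = 4
  (3)(5) − (1)(-5) = 20
Sum = 24, so (signed) Area = 24/2 = 12, |Area| = 12.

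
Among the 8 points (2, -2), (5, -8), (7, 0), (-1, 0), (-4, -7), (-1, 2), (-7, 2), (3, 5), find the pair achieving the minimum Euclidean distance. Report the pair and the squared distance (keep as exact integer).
Pair = ((-1, 0), (-1, 2)); squared distance = 4

Compute all C(8, 2) = 28 pairwise squared distances (x_i − x_j)² + (y_i − y_j)². The minimum is 4, attained by the pair ((-1, 0), (-1, 2)).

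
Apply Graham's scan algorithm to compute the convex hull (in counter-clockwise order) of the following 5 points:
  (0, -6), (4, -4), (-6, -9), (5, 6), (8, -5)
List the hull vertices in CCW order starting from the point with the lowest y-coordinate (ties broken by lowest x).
Hull (CCW) = [(-6, -9), (8, -5), (5, 6)]

Graham scan procedure:
  1. Find the pivot p₀ = point with lowest y (tie → lowest x): (-6, -9).
  2. Sort the remaining points by polar angle around p₀.
  3. Walk through sorted points, maintaining a stack; pop the top while the last three entries make a non-left turn (cross product ≤ 0).
  4. Final stack is the convex hull in CCW order: (-6, -9), (8, -5), (5, 6).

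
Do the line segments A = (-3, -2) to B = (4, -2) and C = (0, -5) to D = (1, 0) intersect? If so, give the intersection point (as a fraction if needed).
Yes; intersection at (3/5, -2) (t = 18/35 on AB, s = 3/5 on CD)

Parametrize AB as A + t(B − A) = (-3 + 7 t, -2 + 0 t) and CD as C + s(D − C) = (0 + 1 s, -5 + 5 s). Solve the linear system for (t, s). Determinant = -35 ≠ 0, so a unique intersection of the containing lines exists. Solution: t = 18/35, s = 3/5 — both in [0, 1], so the segments cross. Intersection point: (3/5, -2).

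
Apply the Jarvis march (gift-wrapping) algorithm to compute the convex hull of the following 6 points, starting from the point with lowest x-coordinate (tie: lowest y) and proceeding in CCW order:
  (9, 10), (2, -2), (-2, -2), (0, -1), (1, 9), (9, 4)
Hull (CCW) = [(-2, -2), (2, -2), (9, 4), (9, 10), (1, 9)]

Jarvis march: at each step, from the current hull vertex p, select the next vertex q as the point such that every other point lies strictly to the left of (or on) the directed line p → q. (Equivalently: for every other point r, the cross product (q − p) × (r − p) ≥ 0.)
Starting point (lowest x, tie lowest y): (-2, -2). Wrap until returning to start. Resulting hull: (-2, -2), (2, -2), (9, 4), (9, 10), (1, 9).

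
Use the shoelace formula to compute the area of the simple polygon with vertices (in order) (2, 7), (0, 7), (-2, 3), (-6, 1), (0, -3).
Area = 34

Shoelace formula: Area = (1/2) |Σ_i (x_i · y_{i+1} − x_{i+1} · y_i)| (indices mod n). Compute each cross term:
  (2)(7) − (0)(7) = 14
  (0)(3) − (-2)(7) = 14
  (-2)(1) − (-6)(3) = 16
  (-6)(-3) − (0)(1) = 18
  (0)(7) − (2)(-3) = 6
Sum = 68, so (signed) Area = 68/2 = 34, |Area| = 34.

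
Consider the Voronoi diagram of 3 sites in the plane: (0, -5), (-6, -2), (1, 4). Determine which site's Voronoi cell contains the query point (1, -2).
Nearest site = (0, -5)

The Voronoi cell of site s contains exactly those query points closer to s than to any other site. Compute squared distances from q = (1, -2) to each site:
  (0 − 1)² + (-5 − -2)² = 10
  (1 − 1)² + (4 − -2)² = 36
  (-6 − 1)² + (-2 − -2)² = 49
Minimum is attained by (0, -5), so q lies in its Voronoi cell.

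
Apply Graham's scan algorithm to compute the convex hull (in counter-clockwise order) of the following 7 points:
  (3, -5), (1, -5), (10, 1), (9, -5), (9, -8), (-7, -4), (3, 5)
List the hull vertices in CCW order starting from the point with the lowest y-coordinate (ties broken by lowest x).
Hull (CCW) = [(9, -8), (10, 1), (3, 5), (-7, -4)]

Graham scan procedure:
  1. Find the pivot p₀ = point with lowest y (tie → lowest x): (9, -8).
  2. Sort the remaining points by polar angle around p₀.
  3. Walk through sorted points, maintaining a stack; pop the top while the last three entries make a non-left turn (cross product ≤ 0).
  4. Final stack is the convex hull in CCW order: (9, -8), (10, 1), (3, 5), (-7, -4).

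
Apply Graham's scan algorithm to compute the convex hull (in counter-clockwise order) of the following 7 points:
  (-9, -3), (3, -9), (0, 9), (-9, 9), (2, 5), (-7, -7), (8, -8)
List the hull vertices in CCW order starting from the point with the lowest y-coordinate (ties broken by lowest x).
Hull (CCW) = [(3, -9), (8, -8), (2, 5), (0, 9), (-9, 9), (-9, -3), (-7, -7)]

Graham scan procedure:
  1. Find the pivot p₀ = point with lowest y (tie → lowest x): (3, -9).
  2. Sort the remaining points by polar angle around p₀.
  3. Walk through sorted points, maintaining a stack; pop the top while the last three entries make a non-left turn (cross product ≤ 0).
  4. Final stack is the convex hull in CCW order: (3, -9), (8, -8), (2, 5), (0, 9), (-9, 9), (-9, -3), (-7, -7).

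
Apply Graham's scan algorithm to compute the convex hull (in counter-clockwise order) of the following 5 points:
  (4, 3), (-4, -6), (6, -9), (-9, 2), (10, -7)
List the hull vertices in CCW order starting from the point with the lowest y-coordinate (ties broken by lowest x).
Hull (CCW) = [(6, -9), (10, -7), (4, 3), (-9, 2), (-4, -6)]

Graham scan procedure:
  1. Find the pivot p₀ = point with lowest y (tie → lowest x): (6, -9).
  2. Sort the remaining points by polar angle around p₀.
  3. Walk through sorted points, maintaining a stack; pop the top while the last three entries make a non-left turn (cross product ≤ 0).
  4. Final stack is the convex hull in CCW order: (6, -9), (10, -7), (4, 3), (-9, 2), (-4, -6).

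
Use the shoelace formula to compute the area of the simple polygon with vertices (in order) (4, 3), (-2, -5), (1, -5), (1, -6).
Area = 27/2

Shoelace formula: Area = (1/2) |Σ_i (x_i · y_{i+1} − x_{i+1} · y_i)| (indices mod n). Compute each cross term:
  (4)(-5) − (-2)(3) = -14
  (-2)(-5) − (1)(-5) = 15
  (1)(-6) − (1)(-5) = -1
  (1)(3) − (4)(-6) = 27
Sum = 27, so (signed) Area = 27/2 = 27/2, |Area| = 27/2.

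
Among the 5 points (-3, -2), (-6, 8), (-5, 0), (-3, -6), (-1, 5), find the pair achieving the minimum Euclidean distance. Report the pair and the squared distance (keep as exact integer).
Pair = ((-3, -2), (-5, 0)); squared distance = 8

Compute all C(5, 2) = 10 pairwise squared distances (x_i − x_j)² + (y_i − y_j)². The minimum is 8, attained by the pair ((-3, -2), (-5, 0)).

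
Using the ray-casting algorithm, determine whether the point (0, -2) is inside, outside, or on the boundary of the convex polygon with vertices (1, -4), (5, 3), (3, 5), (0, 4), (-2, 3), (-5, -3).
The point (0, -2) lies strictly inside the polygon

Cast a horizontal ray to the right from the query point and count how many polygon edges it crosses (each edge strictly once or zero times, handled with the usual half-open convention). 
Parity of crossings → odd ⇒ inside.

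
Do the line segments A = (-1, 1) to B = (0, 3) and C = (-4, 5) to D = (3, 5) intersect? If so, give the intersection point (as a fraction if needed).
No (intersection of containing lines falls outside at least one segment)

Parametrize and solve: t = 2, s = 5/7. At least one of these is outside [0, 1], so the segments do not intersect.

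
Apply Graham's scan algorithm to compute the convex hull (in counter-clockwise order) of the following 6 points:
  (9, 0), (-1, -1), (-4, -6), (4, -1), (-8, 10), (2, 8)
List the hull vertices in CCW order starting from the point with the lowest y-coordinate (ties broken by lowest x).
Hull (CCW) = [(-4, -6), (9, 0), (2, 8), (-8, 10)]

Graham scan procedure:
  1. Find the pivot p₀ = point with lowest y (tie → lowest x): (-4, -6).
  2. Sort the remaining points by polar angle around p₀.
  3. Walk through sorted points, maintaining a stack; pop the top while the last three entries make a non-left turn (cross product ≤ 0).
  4. Final stack is the convex hull in CCW order: (-4, -6), (9, 0), (2, 8), (-8, 10).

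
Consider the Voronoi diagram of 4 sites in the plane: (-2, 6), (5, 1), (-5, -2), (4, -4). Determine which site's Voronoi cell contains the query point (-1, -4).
Nearest site = (-5, -2)

The Voronoi cell of site s contains exactly those query points closer to s than to any other site. Compute squared distances from q = (-1, -4) to each site:
  (-5 − -1)² + (-2 − -4)² = 20
  (4 − -1)² + (-4 − -4)² = 25
  (5 − -1)² + (1 − -4)² = 61
  (-2 − -1)² + (6 − -4)² = 101
Minimum is attained by (-5, -2), so q lies in its Voronoi cell.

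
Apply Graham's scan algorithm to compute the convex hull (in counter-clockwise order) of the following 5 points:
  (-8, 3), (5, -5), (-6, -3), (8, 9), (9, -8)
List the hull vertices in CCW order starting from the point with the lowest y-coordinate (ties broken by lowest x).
Hull (CCW) = [(9, -8), (8, 9), (-8, 3), (-6, -3)]

Graham scan procedure:
  1. Find the pivot p₀ = point with lowest y (tie → lowest x): (9, -8).
  2. Sort the remaining points by polar angle around p₀.
  3. Walk through sorted points, maintaining a stack; pop the top while the last three entries make a non-left turn (cross product ≤ 0).
  4. Final stack is the convex hull in CCW order: (9, -8), (8, 9), (-8, 3), (-6, -3).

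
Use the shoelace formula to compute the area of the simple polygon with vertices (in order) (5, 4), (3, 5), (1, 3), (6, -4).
Area = 39/2

Shoelace formula: Area = (1/2) |Σ_i (x_i · y_{i+1} − x_{i+1} · y_i)| (indices mod n). Compute each cross term:
  (5)(5) − (3)(4) = 13
  (3)(3) − (1)(5) = 4
  (1)(-4) − (6)(3) = -22
  (6)(4) − (5)(-4) = 44
Sum = 39, so (signed) Area = 39/2 = 39/2, |Area| = 39/2.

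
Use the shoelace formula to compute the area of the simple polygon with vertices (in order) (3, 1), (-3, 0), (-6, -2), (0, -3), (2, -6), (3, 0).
Area = 27

Shoelace formula: Area = (1/2) |Σ_i (x_i · y_{i+1} − x_{i+1} · y_i)| (indices mod n). Compute each cross term:
  (3)(0) − (-3)(1) = 3
  (-3)(-2) − (-6)(0) = 6
  (-6)(-3) − (0)(-2) = 18
  (0)(-6) − (2)(-3) = 6
  (2)(0) − (3)(-6) = 18
  (3)(1) − (3)(0) = 3
Sum = 54, so (signed) Area = 54/2 = 27, |Area| = 27.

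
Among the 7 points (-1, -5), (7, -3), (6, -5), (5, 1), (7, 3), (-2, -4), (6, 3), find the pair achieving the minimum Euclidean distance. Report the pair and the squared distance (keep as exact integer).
Pair = ((7, 3), (6, 3)); squared distance = 1

Compute all C(7, 2) = 21 pairwise squared distances (x_i − x_j)² + (y_i − y_j)². The minimum is 1, attained by the pair ((7, 3), (6, 3)).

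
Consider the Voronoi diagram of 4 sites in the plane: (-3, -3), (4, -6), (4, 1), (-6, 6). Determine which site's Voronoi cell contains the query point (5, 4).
Nearest site = (4, 1)

The Voronoi cell of site s contains exactly those query points closer to s than to any other site. Compute squared distances from q = (5, 4) to each site:
  (4 − 5)² + (1 − 4)² = 10
  (4 − 5)² + (-6 − 4)² = 101
  (-3 − 5)² + (-3 − 4)² = 113
  (-6 − 5)² + (6 − 4)² = 125
Minimum is attained by (4, 1), so q lies in its Voronoi cell.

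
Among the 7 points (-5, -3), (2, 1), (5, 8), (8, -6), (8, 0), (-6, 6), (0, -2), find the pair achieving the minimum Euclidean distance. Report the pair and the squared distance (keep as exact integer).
Pair = ((2, 1), (0, -2)); squared distance = 13

Compute all C(7, 2) = 21 pairwise squared distances (x_i − x_j)² + (y_i − y_j)². The minimum is 13, attained by the pair ((2, 1), (0, -2)).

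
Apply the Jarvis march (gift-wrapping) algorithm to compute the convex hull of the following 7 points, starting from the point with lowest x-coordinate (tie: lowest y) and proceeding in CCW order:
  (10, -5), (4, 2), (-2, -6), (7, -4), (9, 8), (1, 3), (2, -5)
Hull (CCW) = [(-2, -6), (10, -5), (9, 8), (1, 3)]

Jarvis march: at each step, from the current hull vertex p, select the next vertex q as the point such that every other point lies strictly to the left of (or on) the directed line p → q. (Equivalently: for every other point r, the cross product (q − p) × (r − p) ≥ 0.)
Starting point (lowest x, tie lowest y): (-2, -6). Wrap until returning to start. Resulting hull: (-2, -6), (10, -5), (9, 8), (1, 3).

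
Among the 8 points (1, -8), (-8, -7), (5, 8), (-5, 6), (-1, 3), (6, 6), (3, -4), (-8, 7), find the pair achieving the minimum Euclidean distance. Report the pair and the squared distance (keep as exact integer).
Pair = ((5, 8), (6, 6)); squared distance = 5

Compute all C(8, 2) = 28 pairwise squared distances (x_i − x_j)² + (y_i − y_j)². The minimum is 5, attained by the pair ((5, 8), (6, 6)).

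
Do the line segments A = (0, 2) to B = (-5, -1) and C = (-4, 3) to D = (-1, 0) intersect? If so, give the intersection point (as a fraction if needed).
Yes; intersection at (-15/8, 7/8) (t = 3/8 on AB, s = 17/24 on CD)

Parametrize AB as A + t(B − A) = (0 + -5 t, 2 + -3 t) and CD as C + s(D − C) = (-4 + 3 s, 3 + -3 s). Solve the linear system for (t, s). Determinant = -24 ≠ 0, so a unique intersection of the containing lines exists. Solution: t = 3/8, s = 17/24 — both in [0, 1], so the segments cross. Intersection point: (-15/8, 7/8).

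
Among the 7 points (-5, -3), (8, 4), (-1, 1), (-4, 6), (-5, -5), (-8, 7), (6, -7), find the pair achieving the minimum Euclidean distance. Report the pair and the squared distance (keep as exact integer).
Pair = ((-5, -3), (-5, -5)); squared distance = 4

Compute all C(7, 2) = 21 pairwise squared distances (x_i − x_j)² + (y_i − y_j)². The minimum is 4, attained by the pair ((-5, -3), (-5, -5)).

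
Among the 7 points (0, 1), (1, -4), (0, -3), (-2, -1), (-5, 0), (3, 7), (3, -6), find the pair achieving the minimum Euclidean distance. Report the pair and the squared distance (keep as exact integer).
Pair = ((1, -4), (0, -3)); squared distance = 2

Compute all C(7, 2) = 21 pairwise squared distances (x_i − x_j)² + (y_i − y_j)². The minimum is 2, attained by the pair ((1, -4), (0, -3)).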